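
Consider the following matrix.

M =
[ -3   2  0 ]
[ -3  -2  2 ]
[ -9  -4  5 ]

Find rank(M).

Row reduce to echelon form.
R2 ← R2 − R1: [0, -4, 2]
R3 ← R3 − (3)·R1: [0, -10, 5]
R3 ← R3 − (5/2)·R2: [0, 0, 0]
Echelon form has 2 nonzero rows, so rank(M) = 2.

2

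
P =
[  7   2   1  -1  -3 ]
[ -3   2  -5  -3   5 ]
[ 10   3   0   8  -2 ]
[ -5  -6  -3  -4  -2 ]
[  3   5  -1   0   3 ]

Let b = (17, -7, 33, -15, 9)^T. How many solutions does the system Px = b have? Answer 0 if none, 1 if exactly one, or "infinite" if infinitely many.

Row reduce the augmented matrix [P | b].
R2 ← R2 + (3/7)·R1: [0, 20/7, -32/7, -24/7, 26/7, 2/7]
R3 ← R3 − (10/7)·R1: [0, 1/7, -10/7, 66/7, 16/7, 61/7]
R4 ← R4 + (5/7)·R1: [0, -32/7, -16/7, -33/7, -29/7, -20/7]
R5 ← R5 − (3/7)·R1: [0, 29/7, -10/7, 3/7, 30/7, 12/7]
R3 ← R3 − (1/20)·R2: [0, 0, -6/5, 48/5, 21/10, 87/10]
R4 ← R4 + (8/5)·R2: [0, 0, -48/5, -51/5, 9/5, -12/5]
R5 ← R5 − (29/20)·R2: [0, 0, 26/5, 27/5, -11/10, 13/10]
R4 ← R4 − (8)·R3: [0, 0, 0, -87, -15, -72]
R5 ← R5 + (13/3)·R3: [0, 0, 0, 47, 8, 39]
R5 ← R5 + (47/87)·R4: [0, 0, 0, 0, -3/29, 3/29]
The echelon form has 5 nonzero rows, and every pivot lies in the first 5 columns, so rank(P) = rank([P|b]) = 5.
The system is consistent.
rank = 5 = number of unknowns, so the solution is unique.

1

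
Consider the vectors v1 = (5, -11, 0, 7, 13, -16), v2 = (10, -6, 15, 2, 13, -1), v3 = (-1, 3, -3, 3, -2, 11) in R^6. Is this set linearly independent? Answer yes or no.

yes

Form the matrix with these vectors as rows and row reduce.
R2 ← R2 − (2)·R1: [0, 16, 15, -12, -13, 31]
R3 ← R3 + (1/5)·R1: [0, 4/5, -3, 22/5, 3/5, 39/5]
R3 ← R3 − (1/20)·R2: [0, 0, -15/4, 5, 5/4, 25/4]
3 nonzero rows, so the 3 vectors span a space of dimension 3.
Since 3 = 3, the vectors are linearly independent.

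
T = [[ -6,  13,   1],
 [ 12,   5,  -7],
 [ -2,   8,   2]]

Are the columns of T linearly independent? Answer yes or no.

yes

Row reduce T to echelon form.
R2 ← R2 + (2)·R1: [0, 31, -5]
R3 ← R3 − (1/3)·R1: [0, 11/3, 5/3]
R3 ← R3 − (11/93)·R2: [0, 0, 70/31]
3 pivots among 3 columns.
Every column is a pivot column, so the columns are linearly independent.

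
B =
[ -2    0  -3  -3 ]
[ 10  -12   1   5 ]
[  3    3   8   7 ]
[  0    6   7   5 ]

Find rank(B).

2

Row reduce to echelon form.
R2 ← R2 + (5)·R1: [0, -12, -14, -10]
R3 ← R3 + (3/2)·R1: [0, 3, 7/2, 5/2]
R3 ← R3 + (1/4)·R2: [0, 0, 0, 0]
R4 ← R4 + (1/2)·R2: [0, 0, 0, 0]
Echelon form has 2 nonzero rows, so rank(B) = 2.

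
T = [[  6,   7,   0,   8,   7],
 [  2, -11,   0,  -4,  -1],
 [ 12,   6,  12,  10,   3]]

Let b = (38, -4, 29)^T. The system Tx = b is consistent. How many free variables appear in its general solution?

Row reduce the augmented matrix [T | b].
R2 ← R2 − (1/3)·R1: [0, -40/3, 0, -20/3, -10/3, -50/3]
R3 ← R3 − (2)·R1: [0, -8, 12, -6, -11, -47]
R3 ← R3 − (3/5)·R2: [0, 0, 12, -2, -9, -37]
The echelon form has 3 nonzero rows, and every pivot lies in the first 5 columns, so rank(T) = rank([T|b]) = 3.
The system is consistent.
Free variables = (unknowns) − (rank) = 5 − 3 = 2.

2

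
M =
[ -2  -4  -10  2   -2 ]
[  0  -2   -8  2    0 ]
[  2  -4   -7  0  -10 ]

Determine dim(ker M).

Row reduce to echelon form.
R3 ← R3 + R1: [0, -8, -17, 2, -12]
R3 ← R3 − (4)·R2: [0, 0, 15, -6, -12]
3 nonzero rows, so rank(M) = 3.
M has 5 columns; by rank–nullity, nullity = 5 − 3 = 2.

2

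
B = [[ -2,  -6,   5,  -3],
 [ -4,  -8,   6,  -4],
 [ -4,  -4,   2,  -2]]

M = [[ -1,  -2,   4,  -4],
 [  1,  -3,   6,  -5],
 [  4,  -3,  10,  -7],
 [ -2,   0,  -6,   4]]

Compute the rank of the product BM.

2

First compute BM:
[[ 22,   7,  24,  -9],
 [ 28,  14,  20,  -2],
 [ 12,  14,  -8,  14]]
Now row reduce the product.
R2 ← R2 − (14/11)·R1: [0, 56/11, -116/11, 104/11]
R3 ← R3 − (6/11)·R1: [0, 112/11, -232/11, 208/11]
R3 ← R3 − (2)·R2: [0, 0, 0, 0]
2 nonzero rows, so rank(BM) = 2.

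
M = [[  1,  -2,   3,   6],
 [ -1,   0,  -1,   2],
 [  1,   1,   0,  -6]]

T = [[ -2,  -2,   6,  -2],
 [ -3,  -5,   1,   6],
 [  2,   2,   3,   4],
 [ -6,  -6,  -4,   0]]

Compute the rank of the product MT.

First compute MT:
[[-26, -22, -11,  -2],
 [-12, -12, -17,  -2],
 [ 31,  29,  31,   4]]
Now row reduce the product.
R2 ← R2 − (6/13)·R1: [0, -24/13, -155/13, -14/13]
R3 ← R3 + (31/26)·R1: [0, 36/13, 465/26, 21/13]
R3 ← R3 + (3/2)·R2: [0, 0, 0, 0]
2 nonzero rows, so rank(MT) = 2.

2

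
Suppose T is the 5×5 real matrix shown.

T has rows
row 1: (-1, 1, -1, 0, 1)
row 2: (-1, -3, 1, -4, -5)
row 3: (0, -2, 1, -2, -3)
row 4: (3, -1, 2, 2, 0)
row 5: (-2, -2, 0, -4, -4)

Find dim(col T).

2

Row reduce to echelon form.
R2 ← R2 − R1: [0, -4, 2, -4, -6]
R4 ← R4 + (3)·R1: [0, 2, -1, 2, 3]
R5 ← R5 − (2)·R1: [0, -4, 2, -4, -6]
R3 ← R3 − (1/2)·R2: [0, 0, 0, 0, 0]
R4 ← R4 + (1/2)·R2: [0, 0, 0, 0, 0]
R5 ← R5 − R2: [0, 0, 0, 0, 0]
Echelon form has 2 nonzero rows, so rank(T) = 2.
The column space has dimension equal to the rank: 2.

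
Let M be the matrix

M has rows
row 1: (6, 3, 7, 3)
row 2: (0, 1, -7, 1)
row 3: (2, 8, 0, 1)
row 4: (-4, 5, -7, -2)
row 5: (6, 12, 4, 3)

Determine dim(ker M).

1

Row reduce to echelon form.
R3 ← R3 − (1/3)·R1: [0, 7, -7/3, 0]
R4 ← R4 + (2/3)·R1: [0, 7, -7/3, 0]
R5 ← R5 − R1: [0, 9, -3, 0]
R3 ← R3 − (7)·R2: [0, 0, 140/3, -7]
R4 ← R4 − (7)·R2: [0, 0, 140/3, -7]
R5 ← R5 − (9)·R2: [0, 0, 60, -9]
R4 ← R4 − R3: [0, 0, 0, 0]
R5 ← R5 − (9/7)·R3: [0, 0, 0, 0]
3 nonzero rows, so rank(M) = 3.
M has 4 columns; by rank–nullity, nullity = 4 − 3 = 1.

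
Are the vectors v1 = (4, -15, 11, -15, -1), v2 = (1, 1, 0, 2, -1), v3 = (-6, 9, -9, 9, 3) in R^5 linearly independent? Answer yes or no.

yes

Form the matrix with these vectors as rows and row reduce.
R2 ← R2 − (1/4)·R1: [0, 19/4, -11/4, 23/4, -3/4]
R3 ← R3 + (3/2)·R1: [0, -27/2, 15/2, -27/2, 3/2]
R3 ← R3 + (54/19)·R2: [0, 0, -6/19, 54/19, -12/19]
3 nonzero rows, so the 3 vectors span a space of dimension 3.
Since 3 = 3, the vectors are linearly independent.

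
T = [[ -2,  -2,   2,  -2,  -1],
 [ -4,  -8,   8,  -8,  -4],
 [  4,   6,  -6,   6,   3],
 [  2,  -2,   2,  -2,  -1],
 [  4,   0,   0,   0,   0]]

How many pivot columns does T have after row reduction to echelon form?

Row reduce to echelon form.
R2 ← R2 − (2)·R1: [0, -4, 4, -4, -2]
R3 ← R3 + (2)·R1: [0, 2, -2, 2, 1]
R4 ← R4 + R1: [0, -4, 4, -4, -2]
R5 ← R5 + (2)·R1: [0, -4, 4, -4, -2]
R3 ← R3 + (1/2)·R2: [0, 0, 0, 0, 0]
R4 ← R4 − R2: [0, 0, 0, 0, 0]
R5 ← R5 − R2: [0, 0, 0, 0, 0]
Echelon form has 2 nonzero rows, so rank(T) = 2.
Each nonzero row contributes one pivot column: 2 pivot columns.

2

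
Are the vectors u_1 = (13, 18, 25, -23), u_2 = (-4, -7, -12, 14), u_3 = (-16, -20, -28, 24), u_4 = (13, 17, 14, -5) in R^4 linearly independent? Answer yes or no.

no

Form the matrix with these vectors as rows and row reduce.
R2 ← R2 + (4/13)·R1: [0, -19/13, -56/13, 90/13]
R3 ← R3 + (16/13)·R1: [0, 28/13, 36/13, -56/13]
R4 ← R4 − R1: [0, -1, -11, 18]
R3 ← R3 + (28/19)·R2: [0, 0, -68/19, 112/19]
R4 ← R4 − (13/19)·R2: [0, 0, -153/19, 252/19]
R4 ← R4 − (9/4)·R3: [0, 0, 0, 0]
3 nonzero rows, so the 4 vectors span a space of dimension 3.
Since 3 < 4, the vectors are linearly dependent.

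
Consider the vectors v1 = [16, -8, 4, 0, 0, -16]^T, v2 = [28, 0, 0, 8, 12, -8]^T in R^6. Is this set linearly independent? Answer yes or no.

Form the matrix with these vectors as rows and row reduce.
R2 ← R2 − (7/4)·R1: [0, 14, -7, 8, 12, 20]
2 nonzero rows, so the 2 vectors span a space of dimension 2.
Since 2 = 2, the vectors are linearly independent.

yes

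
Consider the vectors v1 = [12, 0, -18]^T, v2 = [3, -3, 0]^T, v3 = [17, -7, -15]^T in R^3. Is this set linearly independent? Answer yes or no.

no

Form the matrix with these vectors as rows and row reduce.
R2 ← R2 − (1/4)·R1: [0, -3, 9/2]
R3 ← R3 − (17/12)·R1: [0, -7, 21/2]
R3 ← R3 − (7/3)·R2: [0, 0, 0]
2 nonzero rows, so the 3 vectors span a space of dimension 2.
Since 2 < 3, the vectors are linearly dependent.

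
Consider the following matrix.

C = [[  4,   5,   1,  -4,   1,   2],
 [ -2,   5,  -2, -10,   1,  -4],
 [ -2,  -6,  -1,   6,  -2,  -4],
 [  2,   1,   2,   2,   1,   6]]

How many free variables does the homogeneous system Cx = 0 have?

3

Row reduce to echelon form.
R2 ← R2 + (1/2)·R1: [0, 15/2, -3/2, -12, 3/2, -3]
R3 ← R3 + (1/2)·R1: [0, -7/2, -1/2, 4, -3/2, -3]
R4 ← R4 − (1/2)·R1: [0, -3/2, 3/2, 4, 1/2, 5]
R3 ← R3 + (7/15)·R2: [0, 0, -6/5, -8/5, -4/5, -22/5]
R4 ← R4 + (1/5)·R2: [0, 0, 6/5, 8/5, 4/5, 22/5]
R4 ← R4 + R3: [0, 0, 0, 0, 0, 0]
3 nonzero rows, so rank(C) = 3.
C has 6 columns; by rank–nullity, nullity = 6 − 3 = 3.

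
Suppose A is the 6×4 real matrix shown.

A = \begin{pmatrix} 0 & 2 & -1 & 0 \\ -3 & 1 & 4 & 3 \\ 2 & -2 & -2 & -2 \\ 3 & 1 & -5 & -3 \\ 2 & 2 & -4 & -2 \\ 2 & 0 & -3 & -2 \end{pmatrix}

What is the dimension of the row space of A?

2

Row reduce to echelon form.
Swap R1 ↔ R2
R3 ← R3 + (2/3)·R1: [0, -4/3, 2/3, 0]
R4 ← R4 + R1: [0, 2, -1, 0]
R5 ← R5 + (2/3)·R1: [0, 8/3, -4/3, 0]
R6 ← R6 + (2/3)·R1: [0, 2/3, -1/3, 0]
R3 ← R3 + (2/3)·R2: [0, 0, 0, 0]
R4 ← R4 − R2: [0, 0, 0, 0]
R5 ← R5 − (4/3)·R2: [0, 0, 0, 0]
R6 ← R6 − (1/3)·R2: [0, 0, 0, 0]
Echelon form has 2 nonzero rows, so rank(A) = 2.
The row space has dimension equal to the rank: 2.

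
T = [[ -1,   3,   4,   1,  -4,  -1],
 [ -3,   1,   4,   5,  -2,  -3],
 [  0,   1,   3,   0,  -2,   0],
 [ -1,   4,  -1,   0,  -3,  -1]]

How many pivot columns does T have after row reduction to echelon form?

3

Row reduce to echelon form.
R2 ← R2 − (3)·R1: [0, -8, -8, 2, 10, 0]
R4 ← R4 − R1: [0, 1, -5, -1, 1, 0]
R3 ← R3 + (1/8)·R2: [0, 0, 2, 1/4, -3/4, 0]
R4 ← R4 + (1/8)·R2: [0, 0, -6, -3/4, 9/4, 0]
R4 ← R4 + (3)·R3: [0, 0, 0, 0, 0, 0]
Echelon form has 3 nonzero rows, so rank(T) = 3.
Each nonzero row contributes one pivot column: 3 pivot columns.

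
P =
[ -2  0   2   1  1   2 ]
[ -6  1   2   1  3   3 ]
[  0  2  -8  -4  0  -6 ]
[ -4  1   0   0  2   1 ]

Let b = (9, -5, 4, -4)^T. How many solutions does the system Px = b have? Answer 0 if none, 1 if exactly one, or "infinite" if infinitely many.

0

Row reduce the augmented matrix [P | b].
R2 ← R2 − (3)·R1: [0, 1, -4, -2, 0, -3, -32]
R4 ← R4 − (2)·R1: [0, 1, -4, -2, 0, -3, -22]
R3 ← R3 − (2)·R2: [0, 0, 0, 0, 0, 0, 68]
R4 ← R4 − R2: [0, 0, 0, 0, 0, 0, 10]
R4 ← R4 − (5/34)·R3: [0, 0, 0, 0, 0, 0, 0]
The echelon form has 3 nonzero rows; the last pivot sits in the augmented column, so rank(P) = 2 but rank([P|b]) = 3.
Since the ranks differ, the system is inconsistent.
It has no solutions.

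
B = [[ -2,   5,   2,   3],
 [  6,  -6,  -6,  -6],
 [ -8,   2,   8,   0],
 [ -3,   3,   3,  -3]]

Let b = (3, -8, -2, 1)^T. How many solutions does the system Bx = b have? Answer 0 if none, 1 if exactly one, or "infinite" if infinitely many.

Row reduce the augmented matrix [B | b].
R2 ← R2 + (3)·R1: [0, 9, 0, 3, 1]
R3 ← R3 − (4)·R1: [0, -18, 0, -12, -14]
R4 ← R4 − (3/2)·R1: [0, -9/2, 0, -15/2, -7/2]
R3 ← R3 + (2)·R2: [0, 0, 0, -6, -12]
R4 ← R4 + (1/2)·R2: [0, 0, 0, -6, -3]
R4 ← R4 − R3: [0, 0, 0, 0, 9]
The echelon form has 4 nonzero rows; the last pivot sits in the augmented column, so rank(B) = 3 but rank([B|b]) = 4.
Since the ranks differ, the system is inconsistent.
It has no solutions.

0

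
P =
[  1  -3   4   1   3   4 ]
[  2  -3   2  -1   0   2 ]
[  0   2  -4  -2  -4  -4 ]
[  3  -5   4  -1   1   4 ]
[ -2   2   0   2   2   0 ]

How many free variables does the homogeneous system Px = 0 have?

Row reduce to echelon form.
R2 ← R2 − (2)·R1: [0, 3, -6, -3, -6, -6]
R4 ← R4 − (3)·R1: [0, 4, -8, -4, -8, -8]
R5 ← R5 + (2)·R1: [0, -4, 8, 4, 8, 8]
R3 ← R3 − (2/3)·R2: [0, 0, 0, 0, 0, 0]
R4 ← R4 − (4/3)·R2: [0, 0, 0, 0, 0, 0]
R5 ← R5 + (4/3)·R2: [0, 0, 0, 0, 0, 0]
2 nonzero rows, so rank(P) = 2.
P has 6 columns; by rank–nullity, nullity = 6 − 2 = 4.

4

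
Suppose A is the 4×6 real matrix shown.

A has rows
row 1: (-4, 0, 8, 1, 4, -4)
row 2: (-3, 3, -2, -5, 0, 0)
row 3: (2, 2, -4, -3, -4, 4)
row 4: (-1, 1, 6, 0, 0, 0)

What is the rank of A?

3

Row reduce to echelon form.
R2 ← R2 − (3/4)·R1: [0, 3, -8, -23/4, -3, 3]
R3 ← R3 + (1/2)·R1: [0, 2, 0, -5/2, -2, 2]
R4 ← R4 − (1/4)·R1: [0, 1, 4, -1/4, -1, 1]
R3 ← R3 − (2/3)·R2: [0, 0, 16/3, 4/3, 0, 0]
R4 ← R4 − (1/3)·R2: [0, 0, 20/3, 5/3, 0, 0]
R4 ← R4 − (5/4)·R3: [0, 0, 0, 0, 0, 0]
Echelon form has 3 nonzero rows, so rank(A) = 3.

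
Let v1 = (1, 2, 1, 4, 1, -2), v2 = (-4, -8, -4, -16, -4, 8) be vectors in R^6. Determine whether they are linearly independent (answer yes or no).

Form the matrix with these vectors as rows and row reduce.
R2 ← R2 + (4)·R1: [0, 0, 0, 0, 0, 0]
1 nonzero row, so the 2 vectors span a space of dimension 1.
Since 1 < 2, the vectors are linearly dependent.

no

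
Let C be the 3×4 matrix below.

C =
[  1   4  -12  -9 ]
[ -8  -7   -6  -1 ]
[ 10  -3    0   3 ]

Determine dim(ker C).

Row reduce to echelon form.
R2 ← R2 + (8)·R1: [0, 25, -102, -73]
R3 ← R3 − (10)·R1: [0, -43, 120, 93]
R3 ← R3 + (43/25)·R2: [0, 0, -1386/25, -814/25]
3 nonzero rows, so rank(C) = 3.
C has 4 columns; by rank–nullity, nullity = 4 − 3 = 1.

1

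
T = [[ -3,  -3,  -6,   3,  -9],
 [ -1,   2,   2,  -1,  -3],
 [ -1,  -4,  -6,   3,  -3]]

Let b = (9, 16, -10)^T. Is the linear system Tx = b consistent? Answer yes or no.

yes

Row reduce the augmented matrix [T | b].
R2 ← R2 − (1/3)·R1: [0, 3, 4, -2, 0, 13]
R3 ← R3 − (1/3)·R1: [0, -3, -4, 2, 0, -13]
R3 ← R3 + R2: [0, 0, 0, 0, 0, 0]
The echelon form has 2 nonzero rows, and every pivot lies in the first 5 columns, so rank(T) = rank([T|b]) = 2.
The system is consistent.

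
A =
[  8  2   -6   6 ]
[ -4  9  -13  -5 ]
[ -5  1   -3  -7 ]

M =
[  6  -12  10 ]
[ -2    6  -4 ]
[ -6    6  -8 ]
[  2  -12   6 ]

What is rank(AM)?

2

First compute AM:
[[ 92, -192, 156],
 [ 26,  84,  -2],
 [-28, 132, -72]]
Now row reduce the product.
R2 ← R2 − (13/46)·R1: [0, 3180/23, -1060/23]
R3 ← R3 + (7/23)·R1: [0, 1692/23, -564/23]
R3 ← R3 − (141/265)·R2: [0, 0, 0]
2 nonzero rows, so rank(AM) = 2.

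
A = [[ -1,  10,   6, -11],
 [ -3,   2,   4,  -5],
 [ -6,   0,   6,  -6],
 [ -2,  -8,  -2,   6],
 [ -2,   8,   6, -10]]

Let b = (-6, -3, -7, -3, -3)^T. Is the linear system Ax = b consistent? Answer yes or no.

no

Row reduce the augmented matrix [A | b].
R2 ← R2 − (3)·R1: [0, -28, -14, 28, 15]
R3 ← R3 − (6)·R1: [0, -60, -30, 60, 29]
R4 ← R4 − (2)·R1: [0, -28, -14, 28, 9]
R5 ← R5 − (2)·R1: [0, -12, -6, 12, 9]
R3 ← R3 − (15/7)·R2: [0, 0, 0, 0, -22/7]
R4 ← R4 − R2: [0, 0, 0, 0, -6]
R5 ← R5 − (3/7)·R2: [0, 0, 0, 0, 18/7]
R4 ← R4 − (21/11)·R3: [0, 0, 0, 0, 0]
R5 ← R5 + (9/11)·R3: [0, 0, 0, 0, 0]
The echelon form has 3 nonzero rows; the last pivot sits in the augmented column, so rank(A) = 2 but rank([A|b]) = 3.
Since the ranks differ, the system is inconsistent.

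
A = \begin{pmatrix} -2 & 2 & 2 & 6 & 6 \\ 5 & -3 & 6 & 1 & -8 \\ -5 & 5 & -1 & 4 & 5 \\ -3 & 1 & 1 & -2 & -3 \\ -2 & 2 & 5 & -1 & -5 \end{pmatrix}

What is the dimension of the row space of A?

Row reduce to echelon form.
R2 ← R2 + (5/2)·R1: [0, 2, 11, 16, 7]
R3 ← R3 − (5/2)·R1: [0, 0, -6, -11, -10]
R4 ← R4 − (3/2)·R1: [0, -2, -2, -11, -12]
R5 ← R5 − R1: [0, 0, 3, -7, -11]
R4 ← R4 + R2: [0, 0, 9, 5, -5]
R4 ← R4 + (3/2)·R3: [0, 0, 0, -23/2, -20]
R5 ← R5 + (1/2)·R3: [0, 0, 0, -25/2, -16]
R5 ← R5 − (25/23)·R4: [0, 0, 0, 0, 132/23]
Echelon form has 5 nonzero rows, so rank(A) = 5.
The row space has dimension equal to the rank: 5.

5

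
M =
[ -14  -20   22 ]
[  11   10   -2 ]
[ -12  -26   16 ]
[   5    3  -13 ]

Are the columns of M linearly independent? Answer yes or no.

Row reduce M to echelon form.
R2 ← R2 + (11/14)·R1: [0, -40/7, 107/7]
R3 ← R3 − (6/7)·R1: [0, -62/7, -20/7]
R4 ← R4 + (5/14)·R1: [0, -29/7, -36/7]
R3 ← R3 − (31/20)·R2: [0, 0, -531/20]
R4 ← R4 − (29/40)·R2: [0, 0, -649/40]
R4 ← R4 − (11/18)·R3: [0, 0, 0]
3 pivots among 3 columns.
Every column is a pivot column, so the columns are linearly independent.

yes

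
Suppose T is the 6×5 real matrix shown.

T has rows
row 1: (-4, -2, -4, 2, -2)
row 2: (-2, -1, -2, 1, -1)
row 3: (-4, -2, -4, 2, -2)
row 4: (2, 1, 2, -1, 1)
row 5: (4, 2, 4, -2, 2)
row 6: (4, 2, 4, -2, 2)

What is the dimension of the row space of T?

Row reduce to echelon form.
R2 ← R2 − (1/2)·R1: [0, 0, 0, 0, 0]
R3 ← R3 − R1: [0, 0, 0, 0, 0]
R4 ← R4 + (1/2)·R1: [0, 0, 0, 0, 0]
R5 ← R5 + R1: [0, 0, 0, 0, 0]
R6 ← R6 + R1: [0, 0, 0, 0, 0]
Echelon form has 1 nonzero row, so rank(T) = 1.
The row space has dimension equal to the rank: 1.

1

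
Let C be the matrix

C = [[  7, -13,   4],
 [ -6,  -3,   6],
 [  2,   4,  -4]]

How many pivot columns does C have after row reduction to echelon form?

2

Row reduce to echelon form.
R2 ← R2 + (6/7)·R1: [0, -99/7, 66/7]
R3 ← R3 − (2/7)·R1: [0, 54/7, -36/7]
R3 ← R3 + (6/11)·R2: [0, 0, 0]
Echelon form has 2 nonzero rows, so rank(C) = 2.
Each nonzero row contributes one pivot column: 2 pivot columns.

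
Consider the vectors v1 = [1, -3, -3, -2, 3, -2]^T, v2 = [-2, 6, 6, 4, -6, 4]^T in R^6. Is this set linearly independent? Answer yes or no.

Form the matrix with these vectors as rows and row reduce.
R2 ← R2 + (2)·R1: [0, 0, 0, 0, 0, 0]
1 nonzero row, so the 2 vectors span a space of dimension 1.
Since 1 < 2, the vectors are linearly dependent.

no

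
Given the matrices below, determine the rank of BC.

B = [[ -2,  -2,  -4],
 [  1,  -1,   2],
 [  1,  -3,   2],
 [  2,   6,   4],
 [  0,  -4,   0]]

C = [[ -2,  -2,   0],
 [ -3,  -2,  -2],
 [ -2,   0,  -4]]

First compute BC:
[[ 18,   8,  20],
 [ -3,   0,  -6],
 [  3,   4,  -2],
 [-30, -16, -28],
 [ 12,   8,   8]]
Now row reduce the product.
R2 ← R2 + (1/6)·R1: [0, 4/3, -8/3]
R3 ← R3 − (1/6)·R1: [0, 8/3, -16/3]
R4 ← R4 + (5/3)·R1: [0, -8/3, 16/3]
R5 ← R5 − (2/3)·R1: [0, 8/3, -16/3]
R3 ← R3 − (2)·R2: [0, 0, 0]
R4 ← R4 + (2)·R2: [0, 0, 0]
R5 ← R5 − (2)·R2: [0, 0, 0]
2 nonzero rows, so rank(BC) = 2.

2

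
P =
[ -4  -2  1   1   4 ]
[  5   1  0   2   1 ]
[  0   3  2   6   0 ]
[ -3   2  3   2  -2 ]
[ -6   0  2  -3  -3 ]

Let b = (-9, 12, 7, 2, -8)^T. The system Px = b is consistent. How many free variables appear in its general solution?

Row reduce the augmented matrix [P | b].
R2 ← R2 + (5/4)·R1: [0, -3/2, 5/4, 13/4, 6, 3/4]
R4 ← R4 − (3/4)·R1: [0, 7/2, 9/4, 5/4, -5, 35/4]
R5 ← R5 − (3/2)·R1: [0, 3, 1/2, -9/2, -9, 11/2]
R3 ← R3 + (2)·R2: [0, 0, 9/2, 25/2, 12, 17/2]
R4 ← R4 + (7/3)·R2: [0, 0, 31/6, 53/6, 9, 21/2]
R5 ← R5 + (2)·R2: [0, 0, 3, 2, 3, 7]
R4 ← R4 − (31/27)·R3: [0, 0, 0, -149/27, -43/9, 20/27]
R5 ← R5 − (2/3)·R3: [0, 0, 0, -19/3, -5, 4/3]
R5 ← R5 − (171/149)·R4: [0, 0, 0, 0, 72/149, 72/149]
The echelon form has 5 nonzero rows, and every pivot lies in the first 5 columns, so rank(P) = rank([P|b]) = 5.
The system is consistent.
Free variables = (unknowns) − (rank) = 5 − 5 = 0.

0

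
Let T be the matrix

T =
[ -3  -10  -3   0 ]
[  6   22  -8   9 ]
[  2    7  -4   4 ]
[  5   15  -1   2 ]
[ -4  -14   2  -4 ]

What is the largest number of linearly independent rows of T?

Row reduce to echelon form.
R2 ← R2 + (2)·R1: [0, 2, -14, 9]
R3 ← R3 + (2/3)·R1: [0, 1/3, -6, 4]
R4 ← R4 + (5/3)·R1: [0, -5/3, -6, 2]
R5 ← R5 − (4/3)·R1: [0, -2/3, 6, -4]
R3 ← R3 − (1/6)·R2: [0, 0, -11/3, 5/2]
R4 ← R4 + (5/6)·R2: [0, 0, -53/3, 19/2]
R5 ← R5 + (1/3)·R2: [0, 0, 4/3, -1]
R4 ← R4 − (53/11)·R3: [0, 0, 0, -28/11]
R5 ← R5 + (4/11)·R3: [0, 0, 0, -1/11]
R5 ← R5 − (1/28)·R4: [0, 0, 0, 0]
Echelon form has 4 nonzero rows, so rank(T) = 4.
The rank gives the maximum number of linearly independent rows: 4.

4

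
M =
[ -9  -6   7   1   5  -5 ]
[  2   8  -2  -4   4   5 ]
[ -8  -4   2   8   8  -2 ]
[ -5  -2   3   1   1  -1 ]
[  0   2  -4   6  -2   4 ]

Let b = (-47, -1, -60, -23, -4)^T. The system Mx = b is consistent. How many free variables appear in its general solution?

1

Row reduce the augmented matrix [M | b].
R2 ← R2 + (2/9)·R1: [0, 20/3, -4/9, -34/9, 46/9, 35/9, -103/9]
R3 ← R3 − (8/9)·R1: [0, 4/3, -38/9, 64/9, 32/9, 22/9, -164/9]
R4 ← R4 − (5/9)·R1: [0, 4/3, -8/9, 4/9, -16/9, 16/9, 28/9]
R3 ← R3 − (1/5)·R2: [0, 0, -62/15, 118/15, 38/15, 5/3, -239/15]
R4 ← R4 − (1/5)·R2: [0, 0, -4/5, 6/5, -14/5, 1, 27/5]
R5 ← R5 − (3/10)·R2: [0, 0, -58/15, 107/15, -53/15, 17/6, -17/30]
R4 ← R4 − (6/31)·R3: [0, 0, 0, -10/31, -102/31, 21/31, 263/31]
R5 ← R5 − (29/31)·R3: [0, 0, 0, -7/31, -183/31, 79/62, 889/62]
R5 ← R5 − (7/10)·R4: [0, 0, 0, 0, -18/5, 4/5, 42/5]
The echelon form has 5 nonzero rows, and every pivot lies in the first 6 columns, so rank(M) = rank([M|b]) = 5.
The system is consistent.
Free variables = (unknowns) − (rank) = 6 − 5 = 1.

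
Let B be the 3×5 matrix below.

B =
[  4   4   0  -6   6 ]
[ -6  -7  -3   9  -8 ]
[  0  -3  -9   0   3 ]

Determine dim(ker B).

Row reduce to echelon form.
R2 ← R2 + (3/2)·R1: [0, -1, -3, 0, 1]
R3 ← R3 − (3)·R2: [0, 0, 0, 0, 0]
2 nonzero rows, so rank(B) = 2.
B has 5 columns; by rank–nullity, nullity = 5 − 2 = 3.

3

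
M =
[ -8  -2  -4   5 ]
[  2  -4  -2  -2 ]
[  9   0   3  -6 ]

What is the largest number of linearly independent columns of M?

Row reduce to echelon form.
R2 ← R2 + (1/4)·R1: [0, -9/2, -3, -3/4]
R3 ← R3 + (9/8)·R1: [0, -9/4, -3/2, -3/8]
R3 ← R3 − (1/2)·R2: [0, 0, 0, 0]
Echelon form has 2 nonzero rows, so rank(M) = 2.
The rank gives the maximum number of linearly independent columns: 2.

2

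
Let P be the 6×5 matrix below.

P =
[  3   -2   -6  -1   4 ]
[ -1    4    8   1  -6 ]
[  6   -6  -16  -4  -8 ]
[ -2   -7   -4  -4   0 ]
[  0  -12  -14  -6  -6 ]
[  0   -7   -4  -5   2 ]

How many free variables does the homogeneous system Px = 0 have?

Row reduce to echelon form.
R2 ← R2 + (1/3)·R1: [0, 10/3, 6, 2/3, -14/3]
R3 ← R3 − (2)·R1: [0, -2, -4, -2, -16]
R4 ← R4 + (2/3)·R1: [0, -25/3, -8, -14/3, 8/3]
R3 ← R3 + (3/5)·R2: [0, 0, -2/5, -8/5, -94/5]
R4 ← R4 + (5/2)·R2: [0, 0, 7, -3, -9]
R5 ← R5 + (18/5)·R2: [0, 0, 38/5, -18/5, -114/5]
R6 ← R6 + (21/10)·R2: [0, 0, 43/5, -18/5, -39/5]
R4 ← R4 + (35/2)·R3: [0, 0, 0, -31, -338]
R5 ← R5 + (19)·R3: [0, 0, 0, -34, -380]
R6 ← R6 + (43/2)·R3: [0, 0, 0, -38, -412]
R5 ← R5 − (34/31)·R4: [0, 0, 0, 0, -288/31]
R6 ← R6 − (38/31)·R4: [0, 0, 0, 0, 72/31]
R6 ← R6 + (1/4)·R5: [0, 0, 0, 0, 0]
5 nonzero rows, so rank(P) = 5.
P has 5 columns; by rank–nullity, nullity = 5 − 5 = 0.

0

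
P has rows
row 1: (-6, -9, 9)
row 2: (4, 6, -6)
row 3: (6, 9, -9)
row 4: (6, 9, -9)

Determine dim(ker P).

2

Row reduce to echelon form.
R2 ← R2 + (2/3)·R1: [0, 0, 0]
R3 ← R3 + R1: [0, 0, 0]
R4 ← R4 + R1: [0, 0, 0]
1 nonzero row, so rank(P) = 1.
P has 3 columns; by rank–nullity, nullity = 3 − 1 = 2.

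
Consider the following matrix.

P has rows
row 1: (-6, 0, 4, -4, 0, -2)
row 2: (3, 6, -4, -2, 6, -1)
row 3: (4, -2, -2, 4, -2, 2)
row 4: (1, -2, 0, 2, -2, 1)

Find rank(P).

2

Row reduce to echelon form.
R2 ← R2 + (1/2)·R1: [0, 6, -2, -4, 6, -2]
R3 ← R3 + (2/3)·R1: [0, -2, 2/3, 4/3, -2, 2/3]
R4 ← R4 + (1/6)·R1: [0, -2, 2/3, 4/3, -2, 2/3]
R3 ← R3 + (1/3)·R2: [0, 0, 0, 0, 0, 0]
R4 ← R4 + (1/3)·R2: [0, 0, 0, 0, 0, 0]
Echelon form has 2 nonzero rows, so rank(P) = 2.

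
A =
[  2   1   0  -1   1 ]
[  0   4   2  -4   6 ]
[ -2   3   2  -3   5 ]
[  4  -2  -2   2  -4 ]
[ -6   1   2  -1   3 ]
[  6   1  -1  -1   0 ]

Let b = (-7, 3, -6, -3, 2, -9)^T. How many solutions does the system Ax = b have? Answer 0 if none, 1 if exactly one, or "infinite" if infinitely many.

0

Row reduce the augmented matrix [A | b].
R3 ← R3 + R1: [0, 4, 2, -4, 6, -13]
R4 ← R4 − (2)·R1: [0, -4, -2, 4, -6, 11]
R5 ← R5 + (3)·R1: [0, 4, 2, -4, 6, -19]
R6 ← R6 − (3)·R1: [0, -2, -1, 2, -3, 12]
R3 ← R3 − R2: [0, 0, 0, 0, 0, -16]
R4 ← R4 + R2: [0, 0, 0, 0, 0, 14]
R5 ← R5 − R2: [0, 0, 0, 0, 0, -22]
R6 ← R6 + (1/2)·R2: [0, 0, 0, 0, 0, 27/2]
R4 ← R4 + (7/8)·R3: [0, 0, 0, 0, 0, 0]
R5 ← R5 − (11/8)·R3: [0, 0, 0, 0, 0, 0]
R6 ← R6 + (27/32)·R3: [0, 0, 0, 0, 0, 0]
The echelon form has 3 nonzero rows; the last pivot sits in the augmented column, so rank(A) = 2 but rank([A|b]) = 3.
Since the ranks differ, the system is inconsistent.
It has no solutions.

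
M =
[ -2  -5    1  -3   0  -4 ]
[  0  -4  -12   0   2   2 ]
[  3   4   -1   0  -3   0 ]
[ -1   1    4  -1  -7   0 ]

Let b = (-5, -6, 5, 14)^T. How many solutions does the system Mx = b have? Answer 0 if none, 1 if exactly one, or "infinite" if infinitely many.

infinite

Row reduce the augmented matrix [M | b].
R3 ← R3 + (3/2)·R1: [0, -7/2, 1/2, -9/2, -3, -6, -5/2]
R4 ← R4 − (1/2)·R1: [0, 7/2, 7/2, 1/2, -7, 2, 33/2]
R3 ← R3 − (7/8)·R2: [0, 0, 11, -9/2, -19/4, -31/4, 11/4]
R4 ← R4 + (7/8)·R2: [0, 0, -7, 1/2, -21/4, 15/4, 45/4]
R4 ← R4 + (7/11)·R3: [0, 0, 0, -26/11, -91/11, -13/11, 13]
The echelon form has 4 nonzero rows, and every pivot lies in the first 6 columns, so rank(M) = rank([M|b]) = 4.
The system is consistent.
rank = 4 < 6 unknowns, so there are infinitely many solutions.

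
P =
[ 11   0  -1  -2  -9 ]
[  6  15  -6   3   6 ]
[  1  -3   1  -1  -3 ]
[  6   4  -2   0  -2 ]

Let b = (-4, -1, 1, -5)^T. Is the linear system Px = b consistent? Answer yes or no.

no

Row reduce the augmented matrix [P | b].
R2 ← R2 − (6/11)·R1: [0, 15, -60/11, 45/11, 120/11, 13/11]
R3 ← R3 − (1/11)·R1: [0, -3, 12/11, -9/11, -24/11, 15/11]
R4 ← R4 − (6/11)·R1: [0, 4, -16/11, 12/11, 32/11, -31/11]
R3 ← R3 + (1/5)·R2: [0, 0, 0, 0, 0, 8/5]
R4 ← R4 − (4/15)·R2: [0, 0, 0, 0, 0, -47/15]
R4 ← R4 + (47/24)·R3: [0, 0, 0, 0, 0, 0]
The echelon form has 3 nonzero rows; the last pivot sits in the augmented column, so rank(P) = 2 but rank([P|b]) = 3.
Since the ranks differ, the system is inconsistent.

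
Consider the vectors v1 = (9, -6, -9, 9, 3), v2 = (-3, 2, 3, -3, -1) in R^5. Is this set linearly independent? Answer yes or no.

Form the matrix with these vectors as rows and row reduce.
R2 ← R2 + (1/3)·R1: [0, 0, 0, 0, 0]
1 nonzero row, so the 2 vectors span a space of dimension 1.
Since 1 < 2, the vectors are linearly dependent.

no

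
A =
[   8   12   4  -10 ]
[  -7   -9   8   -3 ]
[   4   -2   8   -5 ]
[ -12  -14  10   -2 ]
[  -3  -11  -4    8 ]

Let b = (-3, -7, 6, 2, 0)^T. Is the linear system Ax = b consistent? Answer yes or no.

Row reduce the augmented matrix [A | b].
R2 ← R2 + (7/8)·R1: [0, 3/2, 23/2, -47/4, -77/8]
R3 ← R3 − (1/2)·R1: [0, -8, 6, 0, 15/2]
R4 ← R4 + (3/2)·R1: [0, 4, 16, -17, -5/2]
R5 ← R5 + (3/8)·R1: [0, -13/2, -5/2, 17/4, -9/8]
R3 ← R3 + (16/3)·R2: [0, 0, 202/3, -188/3, -263/6]
R4 ← R4 − (8/3)·R2: [0, 0, -44/3, 43/3, 139/6]
R5 ← R5 + (13/3)·R2: [0, 0, 142/3, -140/3, -257/6]
R4 ← R4 + (22/101)·R3: [0, 0, 0, 69/101, 2751/202]
R5 ← R5 − (71/101)·R3: [0, 0, 0, -264/101, -1214/101]
R5 ← R5 + (88/23)·R4: [0, 0, 0, 0, 922/23]
The echelon form has 5 nonzero rows; the last pivot sits in the augmented column, so rank(A) = 4 but rank([A|b]) = 5.
Since the ranks differ, the system is inconsistent.

no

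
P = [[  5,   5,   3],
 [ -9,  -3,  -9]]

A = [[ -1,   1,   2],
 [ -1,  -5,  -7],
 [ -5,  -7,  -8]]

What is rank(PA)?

2

First compute PA:
[[-25, -41, -49],
 [ 57,  69,  75]]
Now row reduce the product.
R2 ← R2 + (57/25)·R1: [0, -612/25, -918/25]
2 nonzero rows, so rank(PA) = 2.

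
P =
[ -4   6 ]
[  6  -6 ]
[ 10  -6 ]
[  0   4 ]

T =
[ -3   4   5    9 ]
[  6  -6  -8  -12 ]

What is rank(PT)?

First compute PT:
[[ 48, -52, -68, -108],
 [-54,  60,  78, 126],
 [-66,  76,  98, 162],
 [ 24, -24, -32, -48]]
Now row reduce the product.
R2 ← R2 + (9/8)·R1: [0, 3/2, 3/2, 9/2]
R3 ← R3 + (11/8)·R1: [0, 9/2, 9/2, 27/2]
R4 ← R4 − (1/2)·R1: [0, 2, 2, 6]
R3 ← R3 − (3)·R2: [0, 0, 0, 0]
R4 ← R4 − (4/3)·R2: [0, 0, 0, 0]
2 nonzero rows, so rank(PT) = 2.

2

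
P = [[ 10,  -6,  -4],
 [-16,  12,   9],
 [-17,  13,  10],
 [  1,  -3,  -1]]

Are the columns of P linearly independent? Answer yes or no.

yes

Row reduce P to echelon form.
R2 ← R2 + (8/5)·R1: [0, 12/5, 13/5]
R3 ← R3 + (17/10)·R1: [0, 14/5, 16/5]
R4 ← R4 − (1/10)·R1: [0, -12/5, -3/5]
R3 ← R3 − (7/6)·R2: [0, 0, 1/6]
R4 ← R4 + R2: [0, 0, 2]
R4 ← R4 − (12)·R3: [0, 0, 0]
3 pivots among 3 columns.
Every column is a pivot column, so the columns are linearly independent.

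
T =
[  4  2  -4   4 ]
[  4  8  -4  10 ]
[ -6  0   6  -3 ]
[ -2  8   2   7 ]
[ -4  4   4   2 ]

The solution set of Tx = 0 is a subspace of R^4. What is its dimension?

Row reduce to echelon form.
R2 ← R2 − R1: [0, 6, 0, 6]
R3 ← R3 + (3/2)·R1: [0, 3, 0, 3]
R4 ← R4 + (1/2)·R1: [0, 9, 0, 9]
R5 ← R5 + R1: [0, 6, 0, 6]
R3 ← R3 − (1/2)·R2: [0, 0, 0, 0]
R4 ← R4 − (3/2)·R2: [0, 0, 0, 0]
R5 ← R5 − R2: [0, 0, 0, 0]
2 nonzero rows, so rank(T) = 2.
T has 4 columns; by rank–nullity, nullity = 4 − 2 = 2.

2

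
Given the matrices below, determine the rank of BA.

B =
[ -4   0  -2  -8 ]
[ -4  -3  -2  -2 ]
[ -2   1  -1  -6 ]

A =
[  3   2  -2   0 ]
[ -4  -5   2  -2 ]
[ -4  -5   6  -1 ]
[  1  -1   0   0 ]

2

First compute BA:
[[-12,  10,  -4,   2],
 [  6,  19, -10,   8],
 [-12,   2,   0,  -1]]
Now row reduce the product.
R2 ← R2 + (1/2)·R1: [0, 24, -12, 9]
R3 ← R3 − R1: [0, -8, 4, -3]
R3 ← R3 + (1/3)·R2: [0, 0, 0, 0]
2 nonzero rows, so rank(BA) = 2.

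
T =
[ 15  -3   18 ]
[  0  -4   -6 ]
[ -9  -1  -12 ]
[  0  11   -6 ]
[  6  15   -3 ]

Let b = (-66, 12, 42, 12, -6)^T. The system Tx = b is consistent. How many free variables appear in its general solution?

Row reduce the augmented matrix [T | b].
R3 ← R3 + (3/5)·R1: [0, -14/5, -6/5, 12/5]
R5 ← R5 − (2/5)·R1: [0, 81/5, -51/5, 102/5]
R3 ← R3 − (7/10)·R2: [0, 0, 3, -6]
R4 ← R4 + (11/4)·R2: [0, 0, -45/2, 45]
R5 ← R5 + (81/20)·R2: [0, 0, -69/2, 69]
R4 ← R4 + (15/2)·R3: [0, 0, 0, 0]
R5 ← R5 + (23/2)·R3: [0, 0, 0, 0]
The echelon form has 3 nonzero rows, and every pivot lies in the first 3 columns, so rank(T) = rank([T|b]) = 3.
The system is consistent.
Free variables = (unknowns) − (rank) = 3 − 3 = 0.

0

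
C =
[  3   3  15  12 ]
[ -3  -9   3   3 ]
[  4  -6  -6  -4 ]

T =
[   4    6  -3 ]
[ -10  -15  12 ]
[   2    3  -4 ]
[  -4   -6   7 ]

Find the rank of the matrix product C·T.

First compute CT:
[[-36, -54,  51],
 [ 72, 108, -90],
 [ 80, 120, -88]]
Now row reduce the product.
R2 ← R2 + (2)·R1: [0, 0, 12]
R3 ← R3 + (20/9)·R1: [0, 0, 76/3]
R3 ← R3 − (19/9)·R2: [0, 0, 0]
2 nonzero rows, so rank(CT) = 2.

2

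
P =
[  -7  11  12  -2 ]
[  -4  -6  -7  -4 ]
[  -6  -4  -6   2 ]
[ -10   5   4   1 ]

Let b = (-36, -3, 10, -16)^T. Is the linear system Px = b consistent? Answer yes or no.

Row reduce the augmented matrix [P | b].
R2 ← R2 − (4/7)·R1: [0, -86/7, -97/7, -20/7, 123/7]
R3 ← R3 − (6/7)·R1: [0, -94/7, -114/7, 26/7, 286/7]
R4 ← R4 − (10/7)·R1: [0, -75/7, -92/7, 27/7, 248/7]
R3 ← R3 − (47/43)·R2: [0, 0, -49/43, 294/43, 931/43]
R4 ← R4 − (75/86)·R2: [0, 0, -91/86, 273/43, 1729/86]
R4 ← R4 − (13/14)·R3: [0, 0, 0, 0, 0]
The echelon form has 3 nonzero rows, and every pivot lies in the first 4 columns, so rank(P) = rank([P|b]) = 3.
The system is consistent.

yes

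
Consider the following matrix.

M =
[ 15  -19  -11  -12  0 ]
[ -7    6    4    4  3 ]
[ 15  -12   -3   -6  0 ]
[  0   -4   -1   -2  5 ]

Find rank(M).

3

Row reduce to echelon form.
R2 ← R2 + (7/15)·R1: [0, -43/15, -17/15, -8/5, 3]
R3 ← R3 − R1: [0, 7, 8, 6, 0]
R3 ← R3 + (105/43)·R2: [0, 0, 225/43, 90/43, 315/43]
R4 ← R4 − (60/43)·R2: [0, 0, 25/43, 10/43, 35/43]
R4 ← R4 − (1/9)·R3: [0, 0, 0, 0, 0]
Echelon form has 3 nonzero rows, so rank(M) = 3.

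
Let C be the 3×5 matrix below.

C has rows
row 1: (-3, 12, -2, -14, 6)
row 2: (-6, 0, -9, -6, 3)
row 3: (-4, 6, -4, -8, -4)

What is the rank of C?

Row reduce to echelon form.
R2 ← R2 − (2)·R1: [0, -24, -5, 22, -9]
R3 ← R3 − (4/3)·R1: [0, -10, -4/3, 32/3, -12]
R3 ← R3 − (5/12)·R2: [0, 0, 3/4, 3/2, -33/4]
Echelon form has 3 nonzero rows, so rank(C) = 3.

3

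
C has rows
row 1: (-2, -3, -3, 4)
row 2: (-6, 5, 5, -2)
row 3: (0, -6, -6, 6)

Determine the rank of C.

2

Row reduce to echelon form.
R2 ← R2 − (3)·R1: [0, 14, 14, -14]
R3 ← R3 + (3/7)·R2: [0, 0, 0, 0]
Echelon form has 2 nonzero rows, so rank(C) = 2.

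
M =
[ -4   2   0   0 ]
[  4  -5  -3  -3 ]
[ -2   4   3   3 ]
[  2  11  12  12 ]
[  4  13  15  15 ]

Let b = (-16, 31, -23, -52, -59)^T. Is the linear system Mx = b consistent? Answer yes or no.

yes

Row reduce the augmented matrix [M | b].
R2 ← R2 + R1: [0, -3, -3, -3, 15]
R3 ← R3 − (1/2)·R1: [0, 3, 3, 3, -15]
R4 ← R4 + (1/2)·R1: [0, 12, 12, 12, -60]
R5 ← R5 + R1: [0, 15, 15, 15, -75]
R3 ← R3 + R2: [0, 0, 0, 0, 0]
R4 ← R4 + (4)·R2: [0, 0, 0, 0, 0]
R5 ← R5 + (5)·R2: [0, 0, 0, 0, 0]
The echelon form has 2 nonzero rows, and every pivot lies in the first 4 columns, so rank(M) = rank([M|b]) = 2.
The system is consistent.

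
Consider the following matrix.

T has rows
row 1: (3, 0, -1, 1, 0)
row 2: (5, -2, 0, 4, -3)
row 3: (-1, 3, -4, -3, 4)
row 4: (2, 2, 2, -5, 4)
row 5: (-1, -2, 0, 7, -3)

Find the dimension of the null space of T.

1

Row reduce to echelon form.
R2 ← R2 − (5/3)·R1: [0, -2, 5/3, 7/3, -3]
R3 ← R3 + (1/3)·R1: [0, 3, -13/3, -8/3, 4]
R4 ← R4 − (2/3)·R1: [0, 2, 8/3, -17/3, 4]
R5 ← R5 + (1/3)·R1: [0, -2, -1/3, 22/3, -3]
R3 ← R3 + (3/2)·R2: [0, 0, -11/6, 5/6, -1/2]
R4 ← R4 + R2: [0, 0, 13/3, -10/3, 1]
R5 ← R5 − R2: [0, 0, -2, 5, 0]
R4 ← R4 + (26/11)·R3: [0, 0, 0, -15/11, -2/11]
R5 ← R5 − (12/11)·R3: [0, 0, 0, 45/11, 6/11]
R5 ← R5 + (3)·R4: [0, 0, 0, 0, 0]
4 nonzero rows, so rank(T) = 4.
T has 5 columns; by rank–nullity, nullity = 5 − 4 = 1.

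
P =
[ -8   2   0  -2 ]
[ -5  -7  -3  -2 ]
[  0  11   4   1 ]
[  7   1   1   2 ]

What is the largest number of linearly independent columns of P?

Row reduce to echelon form.
R2 ← R2 − (5/8)·R1: [0, -33/4, -3, -3/4]
R4 ← R4 + (7/8)·R1: [0, 11/4, 1, 1/4]
R3 ← R3 + (4/3)·R2: [0, 0, 0, 0]
R4 ← R4 + (1/3)·R2: [0, 0, 0, 0]
Echelon form has 2 nonzero rows, so rank(P) = 2.
The rank gives the maximum number of linearly independent columns: 2.

2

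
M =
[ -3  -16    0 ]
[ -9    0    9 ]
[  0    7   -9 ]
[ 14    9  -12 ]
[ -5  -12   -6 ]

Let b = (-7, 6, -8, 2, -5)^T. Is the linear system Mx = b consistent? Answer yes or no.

no

Row reduce the augmented matrix [M | b].
R2 ← R2 − (3)·R1: [0, 48, 9, 27]
R4 ← R4 + (14/3)·R1: [0, -197/3, -12, -92/3]
R5 ← R5 − (5/3)·R1: [0, 44/3, -6, 20/3]
R3 ← R3 − (7/48)·R2: [0, 0, -165/16, -191/16]
R4 ← R4 + (197/144)·R2: [0, 0, 5/16, 301/48]
R5 ← R5 − (11/36)·R2: [0, 0, -35/4, -19/12]
R4 ← R4 + (1/33)·R3: [0, 0, 0, 65/11]
R5 ← R5 − (28/33)·R3: [0, 0, 0, 94/11]
R5 ← R5 − (94/65)·R4: [0, 0, 0, 0]
The echelon form has 4 nonzero rows; the last pivot sits in the augmented column, so rank(M) = 3 but rank([M|b]) = 4.
Since the ranks differ, the system is inconsistent.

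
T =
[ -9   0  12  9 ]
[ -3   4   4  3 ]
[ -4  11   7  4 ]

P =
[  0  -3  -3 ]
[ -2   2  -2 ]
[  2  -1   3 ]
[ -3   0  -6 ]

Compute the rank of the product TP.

First compute TP:
[[ -3,  15,   9],
 [ -9,  13,  -5],
 [-20,  27, -13]]
Now row reduce the product.
R2 ← R2 − (3)·R1: [0, -32, -32]
R3 ← R3 − (20/3)·R1: [0, -73, -73]
R3 ← R3 − (73/32)·R2: [0, 0, 0]
2 nonzero rows, so rank(TP) = 2.

2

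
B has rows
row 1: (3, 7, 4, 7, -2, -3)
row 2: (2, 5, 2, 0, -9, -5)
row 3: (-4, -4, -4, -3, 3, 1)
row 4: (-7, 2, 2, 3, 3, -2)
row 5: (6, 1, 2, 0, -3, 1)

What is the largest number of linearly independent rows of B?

4

Row reduce to echelon form.
R2 ← R2 − (2/3)·R1: [0, 1/3, -2/3, -14/3, -23/3, -3]
R3 ← R3 + (4/3)·R1: [0, 16/3, 4/3, 19/3, 1/3, -3]
R4 ← R4 + (7/3)·R1: [0, 55/3, 34/3, 58/3, -5/3, -9]
R5 ← R5 − (2)·R1: [0, -13, -6, -14, 1, 7]
R3 ← R3 − (16)·R2: [0, 0, 12, 81, 123, 45]
R4 ← R4 − (55)·R2: [0, 0, 48, 276, 420, 156]
R5 ← R5 + (39)·R2: [0, 0, -32, -196, -298, -110]
R4 ← R4 − (4)·R3: [0, 0, 0, -48, -72, -24]
R5 ← R5 + (8/3)·R3: [0, 0, 0, 20, 30, 10]
R5 ← R5 + (5/12)·R4: [0, 0, 0, 0, 0, 0]
Echelon form has 4 nonzero rows, so rank(B) = 4.
The rank gives the maximum number of linearly independent rows: 4.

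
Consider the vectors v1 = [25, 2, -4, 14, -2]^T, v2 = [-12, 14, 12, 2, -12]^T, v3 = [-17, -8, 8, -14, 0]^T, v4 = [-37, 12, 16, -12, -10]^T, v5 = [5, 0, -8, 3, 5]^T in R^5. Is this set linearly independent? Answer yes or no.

Form the matrix with these vectors as rows and row reduce.
R2 ← R2 + (12/25)·R1: [0, 374/25, 252/25, 218/25, -324/25]
R3 ← R3 + (17/25)·R1: [0, -166/25, 132/25, -112/25, -34/25]
R4 ← R4 + (37/25)·R1: [0, 374/25, 252/25, 218/25, -324/25]
R5 ← R5 − (1/5)·R1: [0, -2/5, -36/5, 1/5, 27/5]
R3 ← R3 + (83/187)·R2: [0, 0, 1824/187, -114/187, -1330/187]
R4 ← R4 − R2: [0, 0, 0, 0, 0]
R5 ← R5 + (5/187)·R2: [0, 0, -1296/187, 81/187, 945/187]
R5 ← R5 + (27/38)·R3: [0, 0, 0, 0, 0]
3 nonzero rows, so the 5 vectors span a space of dimension 3.
Since 3 < 5, the vectors are linearly dependent.

no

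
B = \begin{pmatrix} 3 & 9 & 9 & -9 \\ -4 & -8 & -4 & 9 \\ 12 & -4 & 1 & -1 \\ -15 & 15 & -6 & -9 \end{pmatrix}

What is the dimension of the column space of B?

Row reduce to echelon form.
R2 ← R2 + (4/3)·R1: [0, 4, 8, -3]
R3 ← R3 − (4)·R1: [0, -40, -35, 35]
R4 ← R4 + (5)·R1: [0, 60, 39, -54]
R3 ← R3 + (10)·R2: [0, 0, 45, 5]
R4 ← R4 − (15)·R2: [0, 0, -81, -9]
R4 ← R4 + (9/5)·R3: [0, 0, 0, 0]
Echelon form has 3 nonzero rows, so rank(B) = 3.
The column space has dimension equal to the rank: 3.

3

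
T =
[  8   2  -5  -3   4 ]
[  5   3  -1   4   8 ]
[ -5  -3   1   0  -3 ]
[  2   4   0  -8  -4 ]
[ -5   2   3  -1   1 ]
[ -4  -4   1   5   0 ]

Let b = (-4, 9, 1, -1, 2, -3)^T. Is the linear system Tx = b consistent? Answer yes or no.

Row reduce the augmented matrix [T | b].
R2 ← R2 − (5/8)·R1: [0, 7/4, 17/8, 47/8, 11/2, 23/2]
R3 ← R3 + (5/8)·R1: [0, -7/4, -17/8, -15/8, -1/2, -3/2]
R4 ← R4 − (1/4)·R1: [0, 7/2, 5/4, -29/4, -5, 0]
R5 ← R5 + (5/8)·R1: [0, 13/4, -1/8, -23/8, 7/2, -1/2]
R6 ← R6 + (1/2)·R1: [0, -3, -3/2, 7/2, 2, -5]
R3 ← R3 + R2: [0, 0, 0, 4, 5, 10]
R4 ← R4 − (2)·R2: [0, 0, -3, -19, -16, -23]
R5 ← R5 − (13/7)·R2: [0, 0, -57/14, -193/14, -47/7, -153/7]
R6 ← R6 + (12/7)·R2: [0, 0, 15/7, 95/7, 80/7, 103/7]
Swap R3 ↔ R4
R5 ← R5 − (19/14)·R3: [0, 0, 0, 12, 15, 131/14]
R6 ← R6 + (5/7)·R3: [0, 0, 0, 0, 0, -12/7]
R5 ← R5 − (3)·R4: [0, 0, 0, 0, 0, -289/14]
R6 ← R6 − (24/289)·R5: [0, 0, 0, 0, 0, 0]
The echelon form has 5 nonzero rows; the last pivot sits in the augmented column, so rank(T) = 4 but rank([T|b]) = 5.
Since the ranks differ, the system is inconsistent.

no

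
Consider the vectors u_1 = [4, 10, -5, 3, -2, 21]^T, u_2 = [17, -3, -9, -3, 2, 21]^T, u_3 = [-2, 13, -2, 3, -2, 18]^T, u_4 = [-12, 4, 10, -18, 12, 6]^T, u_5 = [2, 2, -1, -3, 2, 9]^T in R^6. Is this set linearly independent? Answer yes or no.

Form the matrix with these vectors as rows and row reduce.
R2 ← R2 − (17/4)·R1: [0, -91/2, 49/4, -63/4, 21/2, -273/4]
R3 ← R3 + (1/2)·R1: [0, 18, -9/2, 9/2, -3, 57/2]
R4 ← R4 + (3)·R1: [0, 34, -5, -9, 6, 69]
R5 ← R5 − (1/2)·R1: [0, -3, 3/2, -9/2, 3, -3/2]
R3 ← R3 + (36/91)·R2: [0, 0, 9/26, -45/26, 15/13, 3/2]
R4 ← R4 + (68/91)·R2: [0, 0, 54/13, -270/13, 180/13, 18]
R5 ← R5 − (6/91)·R2: [0, 0, 9/13, -45/13, 30/13, 3]
R4 ← R4 − (12)·R3: [0, 0, 0, 0, 0, 0]
R5 ← R5 − (2)·R3: [0, 0, 0, 0, 0, 0]
3 nonzero rows, so the 5 vectors span a space of dimension 3.
Since 3 < 5, the vectors are linearly dependent.

no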